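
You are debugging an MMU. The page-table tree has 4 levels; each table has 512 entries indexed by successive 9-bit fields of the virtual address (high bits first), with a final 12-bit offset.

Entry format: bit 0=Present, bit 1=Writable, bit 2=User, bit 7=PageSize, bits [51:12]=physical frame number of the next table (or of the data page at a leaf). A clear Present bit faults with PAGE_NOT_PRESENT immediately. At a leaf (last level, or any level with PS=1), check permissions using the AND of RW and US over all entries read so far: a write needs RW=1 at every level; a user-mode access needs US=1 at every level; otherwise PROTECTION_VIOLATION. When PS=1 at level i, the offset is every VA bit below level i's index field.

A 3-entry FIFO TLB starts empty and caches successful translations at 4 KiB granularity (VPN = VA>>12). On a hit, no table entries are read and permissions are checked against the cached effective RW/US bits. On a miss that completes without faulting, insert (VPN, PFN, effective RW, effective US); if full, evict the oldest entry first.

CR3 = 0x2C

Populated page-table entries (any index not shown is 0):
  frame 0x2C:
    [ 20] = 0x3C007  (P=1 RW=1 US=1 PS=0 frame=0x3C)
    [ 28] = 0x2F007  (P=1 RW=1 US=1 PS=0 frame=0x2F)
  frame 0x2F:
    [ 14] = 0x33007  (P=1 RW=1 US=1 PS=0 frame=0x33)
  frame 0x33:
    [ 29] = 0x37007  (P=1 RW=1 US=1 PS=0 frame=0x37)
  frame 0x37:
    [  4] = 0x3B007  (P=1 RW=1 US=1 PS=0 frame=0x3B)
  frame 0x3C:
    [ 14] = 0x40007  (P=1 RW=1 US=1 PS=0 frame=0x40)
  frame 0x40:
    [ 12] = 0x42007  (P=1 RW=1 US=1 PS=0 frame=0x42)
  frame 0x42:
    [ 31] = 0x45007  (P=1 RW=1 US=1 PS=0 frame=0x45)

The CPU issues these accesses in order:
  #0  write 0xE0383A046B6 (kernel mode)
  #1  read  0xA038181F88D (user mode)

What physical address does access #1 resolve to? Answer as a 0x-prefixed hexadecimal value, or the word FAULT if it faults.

Walk each access:
#0 VA=0xE0383A046B6 (w,kernel):
  L0: frame=0x2C idx=28 entry=0x2F007 [P=1 RW=1 US=1 PS=0]
  L1: frame=0x2F idx=14 entry=0x33007 [P=1 RW=1 US=1 PS=0]
  L2: frame=0x33 idx=29 entry=0x37007 [P=1 RW=1 US=1 PS=0]
  L3: frame=0x37 idx=4 entry=0x3B007 [P=1 RW=1 US=1 PS=0]
  ⇒ phys 0x3B6B6  [4 reads]
#1 VA=0xA038181F88D (r,user):
  L0: frame=0x2C idx=20 entry=0x3C007 [P=1 RW=1 US=1 PS=0]
  L1: frame=0x3C idx=14 entry=0x40007 [P=1 RW=1 US=1 PS=0]
  L2: frame=0x40 idx=12 entry=0x42007 [P=1 RW=1 US=1 PS=0]
  L3: frame=0x42 idx=31 entry=0x45007 [P=1 RW=1 US=1 PS=0]
  ⇒ phys 0x4588D  [4 reads]

Access #1 PA: 0x4588D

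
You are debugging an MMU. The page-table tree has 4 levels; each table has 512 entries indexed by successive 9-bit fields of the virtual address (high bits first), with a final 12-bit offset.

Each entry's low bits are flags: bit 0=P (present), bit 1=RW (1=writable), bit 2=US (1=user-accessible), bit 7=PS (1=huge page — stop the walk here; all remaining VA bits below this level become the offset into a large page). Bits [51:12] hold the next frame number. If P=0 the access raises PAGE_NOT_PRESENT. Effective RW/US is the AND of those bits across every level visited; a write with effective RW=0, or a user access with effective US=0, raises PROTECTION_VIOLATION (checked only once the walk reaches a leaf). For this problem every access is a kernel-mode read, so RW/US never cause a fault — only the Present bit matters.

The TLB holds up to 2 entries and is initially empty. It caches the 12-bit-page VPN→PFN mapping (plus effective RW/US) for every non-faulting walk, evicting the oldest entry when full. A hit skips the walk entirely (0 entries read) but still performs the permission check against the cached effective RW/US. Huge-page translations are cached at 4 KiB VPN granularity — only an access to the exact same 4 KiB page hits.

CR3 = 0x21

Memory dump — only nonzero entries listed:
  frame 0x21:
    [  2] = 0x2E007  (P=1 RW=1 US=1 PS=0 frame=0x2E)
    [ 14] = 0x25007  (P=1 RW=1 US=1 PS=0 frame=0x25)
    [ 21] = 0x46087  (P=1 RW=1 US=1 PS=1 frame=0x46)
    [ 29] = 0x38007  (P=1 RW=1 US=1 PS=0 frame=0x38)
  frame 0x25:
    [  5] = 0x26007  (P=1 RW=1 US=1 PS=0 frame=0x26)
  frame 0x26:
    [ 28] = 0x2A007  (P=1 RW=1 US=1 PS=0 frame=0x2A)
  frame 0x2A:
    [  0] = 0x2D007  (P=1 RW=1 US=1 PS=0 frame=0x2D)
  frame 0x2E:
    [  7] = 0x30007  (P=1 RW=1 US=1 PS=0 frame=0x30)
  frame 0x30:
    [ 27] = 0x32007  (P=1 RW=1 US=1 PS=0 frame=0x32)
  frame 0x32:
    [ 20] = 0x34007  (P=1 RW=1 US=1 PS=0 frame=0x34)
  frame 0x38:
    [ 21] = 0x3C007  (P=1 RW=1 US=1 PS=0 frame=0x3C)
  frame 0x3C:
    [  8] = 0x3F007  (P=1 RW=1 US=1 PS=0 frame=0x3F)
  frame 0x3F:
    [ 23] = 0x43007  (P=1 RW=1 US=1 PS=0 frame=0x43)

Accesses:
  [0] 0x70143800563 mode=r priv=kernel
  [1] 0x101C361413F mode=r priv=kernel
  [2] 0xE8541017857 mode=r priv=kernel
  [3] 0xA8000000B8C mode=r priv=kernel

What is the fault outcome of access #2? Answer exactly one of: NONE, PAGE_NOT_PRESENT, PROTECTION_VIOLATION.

Walk each access:
#0 VA=0x70143800563 (r,kernel):
  [0] read 0x21 idx=14: raw=0x25007 flags P=1 W=1 U=1 S=0
  [1] read 0x25 idx=5: raw=0x26007 flags P=1 W=1 U=1 S=0
  [2] read 0x26 idx=28: raw=0x2A007 flags P=1 W=1 U=1 S=0
  [3] read 0x2A idx=0: raw=0x2D007 flags P=1 W=1 U=1 S=0
  → PA=0x2D563  (4 entries read)
#1 VA=0x101C361413F (r,kernel):
  [0] read 0x21 idx=2: raw=0x2E007 flags P=1 W=1 U=1 S=0
  [1] read 0x2E idx=7: raw=0x30007 flags P=1 W=1 U=1 S=0
  [2] read 0x30 idx=27: raw=0x32007 flags P=1 W=1 U=1 S=0
  [3] read 0x32 idx=20: raw=0x34007 flags P=1 W=1 U=1 S=0
  → PA=0x3413F  (4 entries read)
#2 VA=0xE8541017857 (r,kernel):
  [0] read 0x21 idx=29: raw=0x38007 flags P=1 W=1 U=1 S=0
  [1] read 0x38 idx=21: raw=0x3C007 flags P=1 W=1 U=1 S=0
  [2] read 0x3C idx=8: raw=0x3F007 flags P=1 W=1 U=1 S=0
  [3] read 0x3F idx=23: raw=0x43007 flags P=1 W=1 U=1 S=0
  → PA=0x43857  (4 entries read)
#3 VA=0xA8000000B8C (r,kernel):
  [0] read 0x21 idx=21: raw=0x46087 flags P=1 W=1 U=1 S=1
  → PA=0x46B8C (huge @L0)  (1 entries read)

Access #2 fault: NONE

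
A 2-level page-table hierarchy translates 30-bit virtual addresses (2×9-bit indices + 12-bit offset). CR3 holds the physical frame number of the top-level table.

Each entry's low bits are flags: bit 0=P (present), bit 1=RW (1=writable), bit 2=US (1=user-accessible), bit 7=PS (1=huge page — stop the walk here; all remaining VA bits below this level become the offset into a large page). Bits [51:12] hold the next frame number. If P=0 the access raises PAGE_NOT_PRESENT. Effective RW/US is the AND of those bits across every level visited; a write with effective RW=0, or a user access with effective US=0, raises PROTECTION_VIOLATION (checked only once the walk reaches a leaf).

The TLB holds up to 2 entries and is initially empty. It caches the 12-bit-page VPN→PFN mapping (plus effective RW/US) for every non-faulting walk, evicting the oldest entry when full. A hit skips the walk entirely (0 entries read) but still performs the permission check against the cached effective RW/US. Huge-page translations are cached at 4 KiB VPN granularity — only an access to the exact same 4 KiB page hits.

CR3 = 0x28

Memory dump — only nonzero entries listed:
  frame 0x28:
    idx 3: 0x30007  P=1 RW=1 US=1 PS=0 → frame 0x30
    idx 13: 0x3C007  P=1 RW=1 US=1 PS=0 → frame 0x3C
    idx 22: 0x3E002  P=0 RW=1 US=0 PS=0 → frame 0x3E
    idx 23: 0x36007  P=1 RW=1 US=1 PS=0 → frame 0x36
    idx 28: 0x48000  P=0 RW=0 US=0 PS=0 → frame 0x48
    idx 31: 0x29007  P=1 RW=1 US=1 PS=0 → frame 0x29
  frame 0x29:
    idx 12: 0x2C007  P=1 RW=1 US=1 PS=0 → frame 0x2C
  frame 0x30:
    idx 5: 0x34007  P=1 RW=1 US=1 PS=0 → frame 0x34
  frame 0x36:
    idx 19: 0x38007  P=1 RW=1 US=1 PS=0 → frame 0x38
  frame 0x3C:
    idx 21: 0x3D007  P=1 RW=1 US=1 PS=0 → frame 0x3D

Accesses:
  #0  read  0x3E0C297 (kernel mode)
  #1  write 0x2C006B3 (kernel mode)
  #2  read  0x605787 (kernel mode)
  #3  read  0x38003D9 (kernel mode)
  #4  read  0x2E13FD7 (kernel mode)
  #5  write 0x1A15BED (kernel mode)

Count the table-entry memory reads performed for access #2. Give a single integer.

Per-access translation:
#0 VA=0x3E0C297 (r,kernel):
  L0: frame=0x28 idx=31 entry=0x29007 [P=1 RW=1 US=1 PS=0]
  L1: frame=0x29 idx=12 entry=0x2C007 [P=1 RW=1 US=1 PS=0]
  ⇒ phys 0x2C297  [2 reads]
#1 VA=0x2C006B3 (w,kernel):
  L0: frame=0x28 idx=22 entry=0x3E002 [P=0 RW=1 US=0 PS=0]
  ⇒ fault: PAGE_NOT_PRESENT  — 1 lookups
#2 VA=0x605787 (r,kernel):
  L0: frame=0x28 idx=3 entry=0x30007 [P=1 RW=1 US=1 PS=0]
  L1: frame=0x30 idx=5 entry=0x34007 [P=1 RW=1 US=1 PS=0]
  ⇒ phys 0x34787  [2 reads]
#3 VA=0x38003D9 (r,kernel):
  L0: frame=0x28 idx=28 entry=0x48000 [P=0 RW=0 US=0 PS=0]
  ⇒ fault: PAGE_NOT_PRESENT  — 1 lookups
#4 VA=0x2E13FD7 (r,kernel):
  L0: frame=0x28 idx=23 entry=0x36007 [P=1 RW=1 US=1 PS=0]
  L1: frame=0x36 idx=19 entry=0x38007 [P=1 RW=1 US=1 PS=0]
  ⇒ phys 0x38FD7  [2 reads]
#5 VA=0x1A15BED (w,kernel):
  L0: frame=0x28 idx=13 entry=0x3C007 [P=1 RW=1 US=1 PS=0]
  L1: frame=0x3C idx=21 entry=0x3D007 [P=1 RW=1 US=1 PS=0]
  ⇒ phys 0x3DBED  [2 reads]

Entries read for #2: 2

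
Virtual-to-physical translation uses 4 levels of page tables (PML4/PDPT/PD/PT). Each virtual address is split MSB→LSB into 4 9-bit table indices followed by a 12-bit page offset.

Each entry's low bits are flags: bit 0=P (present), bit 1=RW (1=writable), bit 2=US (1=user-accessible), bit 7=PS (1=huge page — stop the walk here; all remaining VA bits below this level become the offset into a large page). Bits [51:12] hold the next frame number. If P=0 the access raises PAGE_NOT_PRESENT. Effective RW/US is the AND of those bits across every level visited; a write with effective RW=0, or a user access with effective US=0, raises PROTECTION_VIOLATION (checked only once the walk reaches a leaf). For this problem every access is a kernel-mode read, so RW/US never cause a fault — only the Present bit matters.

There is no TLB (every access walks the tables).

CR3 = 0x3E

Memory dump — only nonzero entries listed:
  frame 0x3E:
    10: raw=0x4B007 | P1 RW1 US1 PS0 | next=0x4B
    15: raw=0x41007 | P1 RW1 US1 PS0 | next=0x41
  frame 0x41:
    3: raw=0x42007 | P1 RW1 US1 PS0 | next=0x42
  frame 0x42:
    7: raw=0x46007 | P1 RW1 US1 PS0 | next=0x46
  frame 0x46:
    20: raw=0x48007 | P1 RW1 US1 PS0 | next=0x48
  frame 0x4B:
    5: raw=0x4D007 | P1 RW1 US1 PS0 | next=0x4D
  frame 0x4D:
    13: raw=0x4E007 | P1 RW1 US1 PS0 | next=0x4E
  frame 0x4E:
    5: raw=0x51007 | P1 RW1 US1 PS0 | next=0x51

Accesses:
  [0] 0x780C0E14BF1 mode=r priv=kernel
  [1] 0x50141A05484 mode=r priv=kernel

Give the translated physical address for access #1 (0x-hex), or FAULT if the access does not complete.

Walk each access:
#0 VA=0x780C0E14BF1 (r,kernel):
  L0 @0x3E[15] → 0x41007  P=1,RW=1,US=1,PS=0
  L1 @0x41[3] → 0x42007  P=1,RW=1,US=1,PS=0
  L2 @0x42[7] → 0x46007  P=1,RW=1,US=1,PS=0
  L3 @0x46[20] → 0x48007  P=1,RW=1,US=1,PS=0
  ⇒ phys 0x48BF1  [4 reads]
#1 VA=0x50141A05484 (r,kernel):
  L0 @0x3E[10] → 0x4B007  P=1,RW=1,US=1,PS=0
  L1 @0x4B[5] → 0x4D007  P=1,RW=1,US=1,PS=0
  L2 @0x4D[13] → 0x4E007  P=1,RW=1,US=1,PS=0
  L3 @0x4E[5] → 0x51007  P=1,RW=1,US=1,PS=0
  ⇒ phys 0x51484  [4 reads]

Access #1 PA: 0x51484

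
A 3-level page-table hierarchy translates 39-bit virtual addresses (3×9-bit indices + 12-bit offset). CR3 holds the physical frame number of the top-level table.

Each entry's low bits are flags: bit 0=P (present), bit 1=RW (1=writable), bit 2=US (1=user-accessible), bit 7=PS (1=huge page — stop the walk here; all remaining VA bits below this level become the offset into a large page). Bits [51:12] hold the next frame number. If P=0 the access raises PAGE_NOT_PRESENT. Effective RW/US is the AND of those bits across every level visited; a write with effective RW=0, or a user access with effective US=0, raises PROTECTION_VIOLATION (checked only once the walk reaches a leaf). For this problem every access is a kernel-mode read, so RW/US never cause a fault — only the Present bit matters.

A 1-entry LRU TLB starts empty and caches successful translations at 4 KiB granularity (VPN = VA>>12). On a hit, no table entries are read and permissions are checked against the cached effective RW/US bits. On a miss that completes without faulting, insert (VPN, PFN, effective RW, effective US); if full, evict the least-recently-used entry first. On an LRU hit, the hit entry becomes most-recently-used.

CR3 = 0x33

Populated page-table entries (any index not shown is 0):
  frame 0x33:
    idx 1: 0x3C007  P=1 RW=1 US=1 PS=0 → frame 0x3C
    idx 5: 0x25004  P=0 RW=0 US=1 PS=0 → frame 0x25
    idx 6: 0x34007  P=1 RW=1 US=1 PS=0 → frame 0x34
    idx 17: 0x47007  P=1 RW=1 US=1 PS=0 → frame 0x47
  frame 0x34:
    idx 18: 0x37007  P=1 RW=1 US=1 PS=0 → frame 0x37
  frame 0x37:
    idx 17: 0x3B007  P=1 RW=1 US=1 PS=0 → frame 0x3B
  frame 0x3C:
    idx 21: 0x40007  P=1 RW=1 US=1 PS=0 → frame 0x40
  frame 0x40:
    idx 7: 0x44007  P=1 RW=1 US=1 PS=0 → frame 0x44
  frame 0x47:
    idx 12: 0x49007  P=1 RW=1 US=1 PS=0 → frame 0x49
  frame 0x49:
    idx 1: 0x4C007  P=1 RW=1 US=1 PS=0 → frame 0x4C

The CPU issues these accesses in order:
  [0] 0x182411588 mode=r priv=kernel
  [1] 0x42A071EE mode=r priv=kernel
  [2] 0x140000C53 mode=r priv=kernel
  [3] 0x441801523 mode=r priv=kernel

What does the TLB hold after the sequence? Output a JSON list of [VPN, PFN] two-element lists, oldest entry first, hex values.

Walk each access:
#0 VA=0x182411588 (r,kernel):
  L0: frame=0x33 idx=6 entry=0x34007 [P=1 RW=1 US=1 PS=0]
  L1: frame=0x34 idx=18 entry=0x37007 [P=1 RW=1 US=1 PS=0]
  L2: frame=0x37 idx=17 entry=0x3B007 [P=1 RW=1 US=1 PS=0]
  ✓ 0x3B588  — 3 lookups
#1 VA=0x42A071EE (r,kernel):
  L0: frame=0x33 idx=1 entry=0x3C007 [P=1 RW=1 US=1 PS=0]
  L1: frame=0x3C idx=21 entry=0x40007 [P=1 RW=1 US=1 PS=0]
  L2: frame=0x40 idx=7 entry=0x44007 [P=1 RW=1 US=1 PS=0]
  ✓ 0x441EE  — 3 lookups
#2 VA=0x140000C53 (r,kernel):
  L0: frame=0x33 idx=5 entry=0x25004 [P=0 RW=0 US=1 PS=0]
  ⇒ fault: PAGE_NOT_PRESENT  — 1 lookups
#3 VA=0x441801523 (r,kernel):
  L0: frame=0x33 idx=17 entry=0x47007 [P=1 RW=1 US=1 PS=0]
  L1: frame=0x47 idx=12 entry=0x49007 [P=1 RW=1 US=1 PS=0]
  L2: frame=0x49 idx=1 entry=0x4C007 [P=1 RW=1 US=1 PS=0]
  ✓ 0x4C523  — 3 lookups

TLB: [["0x441801", "0x4C"]]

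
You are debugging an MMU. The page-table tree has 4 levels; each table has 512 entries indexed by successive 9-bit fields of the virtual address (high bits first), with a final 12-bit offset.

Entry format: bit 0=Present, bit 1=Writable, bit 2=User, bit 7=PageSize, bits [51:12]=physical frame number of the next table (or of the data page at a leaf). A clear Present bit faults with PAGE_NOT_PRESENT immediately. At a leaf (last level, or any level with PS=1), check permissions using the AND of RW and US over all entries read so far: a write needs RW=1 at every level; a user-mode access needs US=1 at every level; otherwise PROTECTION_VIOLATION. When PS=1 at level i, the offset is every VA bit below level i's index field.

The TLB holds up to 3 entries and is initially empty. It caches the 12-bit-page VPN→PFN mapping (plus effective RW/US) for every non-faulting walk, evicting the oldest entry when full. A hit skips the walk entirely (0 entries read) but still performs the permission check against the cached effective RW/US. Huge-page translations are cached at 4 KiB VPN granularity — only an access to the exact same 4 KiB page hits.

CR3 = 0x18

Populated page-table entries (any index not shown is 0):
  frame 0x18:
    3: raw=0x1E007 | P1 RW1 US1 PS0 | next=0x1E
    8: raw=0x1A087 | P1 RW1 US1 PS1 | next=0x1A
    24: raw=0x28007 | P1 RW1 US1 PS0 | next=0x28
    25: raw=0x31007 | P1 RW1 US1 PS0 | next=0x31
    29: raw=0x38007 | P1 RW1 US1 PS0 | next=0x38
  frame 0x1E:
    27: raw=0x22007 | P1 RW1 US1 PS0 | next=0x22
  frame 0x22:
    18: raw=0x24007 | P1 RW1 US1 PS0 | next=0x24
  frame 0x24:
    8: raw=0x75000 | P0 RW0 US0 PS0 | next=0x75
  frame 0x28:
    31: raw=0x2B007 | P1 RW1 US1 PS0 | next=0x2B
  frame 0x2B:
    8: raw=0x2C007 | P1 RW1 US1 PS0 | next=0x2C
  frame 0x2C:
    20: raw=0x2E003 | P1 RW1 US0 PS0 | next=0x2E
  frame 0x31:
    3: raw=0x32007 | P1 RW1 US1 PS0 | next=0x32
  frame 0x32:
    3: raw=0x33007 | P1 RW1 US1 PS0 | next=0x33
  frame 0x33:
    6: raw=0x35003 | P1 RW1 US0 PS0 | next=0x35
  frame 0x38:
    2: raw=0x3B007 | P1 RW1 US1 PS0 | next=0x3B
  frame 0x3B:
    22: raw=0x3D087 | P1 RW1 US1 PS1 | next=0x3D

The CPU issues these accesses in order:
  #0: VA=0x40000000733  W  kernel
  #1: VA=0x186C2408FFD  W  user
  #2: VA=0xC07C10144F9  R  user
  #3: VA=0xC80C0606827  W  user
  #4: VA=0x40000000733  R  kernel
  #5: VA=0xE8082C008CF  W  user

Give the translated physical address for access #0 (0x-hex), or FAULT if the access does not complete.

Trace:
#0 VA=0x40000000733 (w,kernel):
  L0 @0x18[8] → 0x1A087  P=1,RW=1,US=1,PS=1
  ⇒ phys 0x1A733 (huge @L0)  [1 reads]
#1 VA=0x186C2408FFD (w,user):
  L0 @0x18[3] → 0x1E007  P=1,RW=1,US=1,PS=0
  L1 @0x1E[27] → 0x22007  P=1,RW=1,US=1,PS=0
  L2 @0x22[18] → 0x24007  P=1,RW=1,US=1,PS=0
  L3 @0x24[8] → 0x75000  P=0,RW=0,US=0,PS=0
  ⇒ fault: PAGE_NOT_PRESENT  — 4 lookups
#2 VA=0xC07C10144F9 (r,user):
  L0 @0x18[24] → 0x28007  P=1,RW=1,US=1,PS=0
  L1 @0x28[31] → 0x2B007  P=1,RW=1,US=1,PS=0
  L2 @0x2B[8] → 0x2C007  P=1,RW=1,US=1,PS=0
  L3 @0x2C[20] → 0x2E003  P=1,RW=1,US=0,PS=0
  ⇒ fault: PROTECTION_VIOLATION  — 4 lookups
#3 VA=0xC80C0606827 (w,user):
  L0 @0x18[25] → 0x31007  P=1,RW=1,US=1,PS=0
  L1 @0x31[3] → 0x32007  P=1,RW=1,US=1,PS=0
  L2 @0x32[3] → 0x33007  P=1,RW=1,US=1,PS=0
  L3 @0x33[6] → 0x35003  P=1,RW=1,US=0,PS=0
  ⇒ fault: PROTECTION_VIOLATION  — 4 lookups
#4 VA=0x40000000733 (r,kernel):
  TLB hit vpn=0x40000000 → PA=0x1A733
#5 VA=0xE8082C008CF (w,user):
  L0 @0x18[29] → 0x38007  P=1,RW=1,US=1,PS=0
  L1 @0x38[2] → 0x3B007  P=1,RW=1,US=1,PS=0
  L2 @0x3B[22] → 0x3D087  P=1,RW=1,US=1,PS=1
  ⇒ phys 0x3D8CF (huge @L2)  [3 reads]

Access #0 PA: 0x1A733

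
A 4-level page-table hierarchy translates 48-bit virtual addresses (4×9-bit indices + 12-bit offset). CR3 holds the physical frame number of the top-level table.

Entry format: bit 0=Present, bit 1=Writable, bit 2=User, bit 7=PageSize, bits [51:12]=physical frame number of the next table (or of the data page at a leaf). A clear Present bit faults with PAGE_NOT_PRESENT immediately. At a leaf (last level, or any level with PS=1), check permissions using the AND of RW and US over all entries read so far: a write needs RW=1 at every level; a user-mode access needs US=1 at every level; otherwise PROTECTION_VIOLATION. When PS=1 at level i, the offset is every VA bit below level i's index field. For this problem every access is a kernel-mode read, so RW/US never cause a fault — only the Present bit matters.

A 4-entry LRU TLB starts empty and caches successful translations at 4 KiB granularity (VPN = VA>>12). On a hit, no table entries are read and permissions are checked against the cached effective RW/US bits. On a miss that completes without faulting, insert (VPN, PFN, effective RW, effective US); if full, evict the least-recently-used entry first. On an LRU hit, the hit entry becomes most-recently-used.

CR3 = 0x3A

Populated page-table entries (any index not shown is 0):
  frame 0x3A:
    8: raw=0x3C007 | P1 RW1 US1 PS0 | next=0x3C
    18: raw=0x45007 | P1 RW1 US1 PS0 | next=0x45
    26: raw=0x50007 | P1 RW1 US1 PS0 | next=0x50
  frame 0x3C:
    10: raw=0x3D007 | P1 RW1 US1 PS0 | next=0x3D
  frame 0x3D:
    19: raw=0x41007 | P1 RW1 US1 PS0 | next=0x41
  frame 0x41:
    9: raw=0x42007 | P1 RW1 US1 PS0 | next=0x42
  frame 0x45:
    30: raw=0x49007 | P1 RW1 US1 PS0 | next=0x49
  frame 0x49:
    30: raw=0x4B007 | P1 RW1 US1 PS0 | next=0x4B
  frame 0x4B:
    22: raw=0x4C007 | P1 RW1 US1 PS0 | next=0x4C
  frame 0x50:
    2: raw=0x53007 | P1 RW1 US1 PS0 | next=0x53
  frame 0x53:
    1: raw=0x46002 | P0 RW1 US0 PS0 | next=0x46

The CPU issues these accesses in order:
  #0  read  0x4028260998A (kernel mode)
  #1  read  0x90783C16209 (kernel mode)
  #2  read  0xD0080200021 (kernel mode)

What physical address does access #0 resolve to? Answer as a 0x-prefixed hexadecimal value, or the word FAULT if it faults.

Per-access translation:
#0 VA=0x4028260998A (r,kernel):
  [0] read 0x3A idx=8: raw=0x3C007 flags P=1 W=1 U=1 S=0
  [1] read 0x3C idx=10: raw=0x3D007 flags P=1 W=1 U=1 S=0
  [2] read 0x3D idx=19: raw=0x41007 flags P=1 W=1 U=1 S=0
  [3] read 0x41 idx=9: raw=0x42007 flags P=1 W=1 U=1 S=0
  ✓ 0x4298A  — 4 lookups
#1 VA=0x90783C16209 (r,kernel):
  [0] read 0x3A idx=18: raw=0x45007 flags P=1 W=1 U=1 S=0
  [1] read 0x45 idx=30: raw=0x49007 flags P=1 W=1 U=1 S=0
  [2] read 0x49 idx=30: raw=0x4B007 flags P=1 W=1 U=1 S=0
  [3] read 0x4B idx=22: raw=0x4C007 flags P=1 W=1 U=1 S=0
  ✓ 0x4C209  — 4 lookups
#2 VA=0xD0080200021 (r,kernel):
  [0] read 0x3A idx=26: raw=0x50007 flags P=1 W=1 U=1 S=0
  [1] read 0x50 idx=2: raw=0x53007 flags P=1 W=1 U=1 S=0
  [2] read 0x53 idx=1: raw=0x46002 flags P=0 W=1 U=0 S=0
  ⇒ fault: PAGE_NOT_PRESENT  — 3 lookups

Access #0 PA: 0x4298A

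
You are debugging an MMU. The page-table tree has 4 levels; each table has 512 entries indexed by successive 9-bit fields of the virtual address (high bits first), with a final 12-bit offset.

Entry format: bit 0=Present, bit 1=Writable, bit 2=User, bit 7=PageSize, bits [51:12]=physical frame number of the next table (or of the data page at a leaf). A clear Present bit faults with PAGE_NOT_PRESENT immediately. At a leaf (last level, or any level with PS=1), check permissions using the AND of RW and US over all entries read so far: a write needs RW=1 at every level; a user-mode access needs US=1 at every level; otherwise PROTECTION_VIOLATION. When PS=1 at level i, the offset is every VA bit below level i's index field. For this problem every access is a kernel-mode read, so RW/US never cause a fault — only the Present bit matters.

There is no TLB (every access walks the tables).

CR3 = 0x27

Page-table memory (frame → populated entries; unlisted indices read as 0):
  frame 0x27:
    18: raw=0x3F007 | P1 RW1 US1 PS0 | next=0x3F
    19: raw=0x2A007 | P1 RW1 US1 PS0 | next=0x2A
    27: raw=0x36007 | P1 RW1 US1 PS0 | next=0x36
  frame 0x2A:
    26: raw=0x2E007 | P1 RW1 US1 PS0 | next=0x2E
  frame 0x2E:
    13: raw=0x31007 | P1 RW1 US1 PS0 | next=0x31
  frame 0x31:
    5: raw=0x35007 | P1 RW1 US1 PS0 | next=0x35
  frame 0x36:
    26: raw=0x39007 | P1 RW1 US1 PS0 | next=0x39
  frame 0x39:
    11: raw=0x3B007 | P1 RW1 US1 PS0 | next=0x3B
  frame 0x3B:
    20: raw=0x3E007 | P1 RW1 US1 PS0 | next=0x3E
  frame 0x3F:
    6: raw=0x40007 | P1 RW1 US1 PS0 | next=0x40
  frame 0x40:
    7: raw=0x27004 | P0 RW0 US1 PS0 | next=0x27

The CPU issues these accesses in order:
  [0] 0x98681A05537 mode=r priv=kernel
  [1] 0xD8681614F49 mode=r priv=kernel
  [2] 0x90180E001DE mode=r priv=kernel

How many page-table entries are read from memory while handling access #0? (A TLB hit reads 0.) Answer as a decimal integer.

Walk each access:
#0 VA=0x98681A05537 (r,kernel):
  lvl0: tbl 0x27, slot 19 ⇒ 0x2A007 (P1/RW1/US1/PS0)
  lvl1: tbl 0x2A, slot 26 ⇒ 0x2E007 (P1/RW1/US1/PS0)
  lvl2: tbl 0x2E, slot 13 ⇒ 0x31007 (P1/RW1/US1/PS0)
  lvl3: tbl 0x31, slot 5 ⇒ 0x35007 (P1/RW1/US1/PS0)
  → PA=0x35537  (4 entries read)
#1 VA=0xD8681614F49 (r,kernel):
  lvl0: tbl 0x27, slot 27 ⇒ 0x36007 (P1/RW1/US1/PS0)
  lvl1: tbl 0x36, slot 26 ⇒ 0x39007 (P1/RW1/US1/PS0)
  lvl2: tbl 0x39, slot 11 ⇒ 0x3B007 (P1/RW1/US1/PS0)
  lvl3: tbl 0x3B, slot 20 ⇒ 0x3E007 (P1/RW1/US1/PS0)
  → PA=0x3EF49  (4 entries read)
#2 VA=0x90180E001DE (r,kernel):
  lvl0: tbl 0x27, slot 18 ⇒ 0x3F007 (P1/RW1/US1/PS0)
  lvl1: tbl 0x3F, slot 6 ⇒ 0x40007 (P1/RW1/US1/PS0)
  lvl2: tbl 0x40, slot 7 ⇒ 0x27004 (P0/RW0/US1/PS0)
  ✗ PAGE_NOT_PRESENT  [3 reads]

Entries read for #0: 4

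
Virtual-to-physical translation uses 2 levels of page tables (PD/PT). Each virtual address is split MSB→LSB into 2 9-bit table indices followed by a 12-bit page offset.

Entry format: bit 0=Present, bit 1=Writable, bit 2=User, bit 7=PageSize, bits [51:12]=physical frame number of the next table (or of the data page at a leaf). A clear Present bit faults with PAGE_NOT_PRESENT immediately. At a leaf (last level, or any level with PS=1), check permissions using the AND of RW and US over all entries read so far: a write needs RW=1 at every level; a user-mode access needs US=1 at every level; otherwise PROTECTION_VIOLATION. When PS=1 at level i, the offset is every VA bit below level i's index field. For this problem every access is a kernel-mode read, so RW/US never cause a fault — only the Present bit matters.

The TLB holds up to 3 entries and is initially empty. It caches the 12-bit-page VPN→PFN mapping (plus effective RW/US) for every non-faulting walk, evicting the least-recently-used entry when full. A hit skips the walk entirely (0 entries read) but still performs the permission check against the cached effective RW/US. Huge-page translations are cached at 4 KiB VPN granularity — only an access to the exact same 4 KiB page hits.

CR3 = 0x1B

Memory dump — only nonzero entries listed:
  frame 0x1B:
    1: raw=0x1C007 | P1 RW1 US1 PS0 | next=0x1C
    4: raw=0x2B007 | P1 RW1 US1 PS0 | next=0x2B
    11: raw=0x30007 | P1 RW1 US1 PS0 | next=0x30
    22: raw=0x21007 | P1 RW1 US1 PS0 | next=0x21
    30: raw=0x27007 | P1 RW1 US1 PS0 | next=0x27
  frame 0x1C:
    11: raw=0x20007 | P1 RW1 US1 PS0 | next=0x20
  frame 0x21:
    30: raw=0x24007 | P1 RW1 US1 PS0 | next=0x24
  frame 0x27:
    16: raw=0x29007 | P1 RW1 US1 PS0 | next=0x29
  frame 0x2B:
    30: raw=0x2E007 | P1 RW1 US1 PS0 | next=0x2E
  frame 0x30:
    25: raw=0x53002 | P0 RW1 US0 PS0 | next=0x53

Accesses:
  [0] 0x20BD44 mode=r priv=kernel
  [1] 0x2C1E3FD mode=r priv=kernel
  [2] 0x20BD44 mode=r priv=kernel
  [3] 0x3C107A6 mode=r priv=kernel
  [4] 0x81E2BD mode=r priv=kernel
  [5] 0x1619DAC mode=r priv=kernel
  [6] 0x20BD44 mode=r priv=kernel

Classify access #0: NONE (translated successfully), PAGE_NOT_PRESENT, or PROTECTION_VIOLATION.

Per-access translation:
#0 VA=0x20BD44 (r,kernel):
  L0 @0x1B[1] → 0x1C007  P=1,RW=1,US=1,PS=0
  L1 @0x1C[11] → 0x20007  P=1,RW=1,US=1,PS=0
  ✓ 0x20D44  — 2 lookups
#1 VA=0x2C1E3FD (r,kernel):
  L0 @0x1B[22] → 0x21007  P=1,RW=1,US=1,PS=0
  L1 @0x21[30] → 0x24007  P=1,RW=1,US=1,PS=0
  ✓ 0x243FD  — 2 lookups
#2 VA=0x20BD44 (r,kernel):
  TLB hit vpn=0x20B → PA=0x20D44
#3 VA=0x3C107A6 (r,kernel):
  L0 @0x1B[30] → 0x27007  P=1,RW=1,US=1,PS=0
  L1 @0x27[16] → 0x29007  P=1,RW=1,US=1,PS=0
  ✓ 0x297A6  — 2 lookups
#4 VA=0x81E2BD (r,kernel):
  L0 @0x1B[4] → 0x2B007  P=1,RW=1,US=1,PS=0
  L1 @0x2B[30] → 0x2E007  P=1,RW=1,US=1,PS=0
  ✓ 0x2E2BD  — 2 lookups
#5 VA=0x1619DAC (r,kernel):
  L0 @0x1B[11] → 0x30007  P=1,RW=1,US=1,PS=0
  L1 @0x30[25] → 0x53002  P=0,RW=1,US=0,PS=0
  → PAGE_NOT_PRESENT  (2 entries read)
#6 VA=0x20BD44 (r,kernel):
  TLB hit vpn=0x20B → PA=0x20D44

Access #0 fault: NONE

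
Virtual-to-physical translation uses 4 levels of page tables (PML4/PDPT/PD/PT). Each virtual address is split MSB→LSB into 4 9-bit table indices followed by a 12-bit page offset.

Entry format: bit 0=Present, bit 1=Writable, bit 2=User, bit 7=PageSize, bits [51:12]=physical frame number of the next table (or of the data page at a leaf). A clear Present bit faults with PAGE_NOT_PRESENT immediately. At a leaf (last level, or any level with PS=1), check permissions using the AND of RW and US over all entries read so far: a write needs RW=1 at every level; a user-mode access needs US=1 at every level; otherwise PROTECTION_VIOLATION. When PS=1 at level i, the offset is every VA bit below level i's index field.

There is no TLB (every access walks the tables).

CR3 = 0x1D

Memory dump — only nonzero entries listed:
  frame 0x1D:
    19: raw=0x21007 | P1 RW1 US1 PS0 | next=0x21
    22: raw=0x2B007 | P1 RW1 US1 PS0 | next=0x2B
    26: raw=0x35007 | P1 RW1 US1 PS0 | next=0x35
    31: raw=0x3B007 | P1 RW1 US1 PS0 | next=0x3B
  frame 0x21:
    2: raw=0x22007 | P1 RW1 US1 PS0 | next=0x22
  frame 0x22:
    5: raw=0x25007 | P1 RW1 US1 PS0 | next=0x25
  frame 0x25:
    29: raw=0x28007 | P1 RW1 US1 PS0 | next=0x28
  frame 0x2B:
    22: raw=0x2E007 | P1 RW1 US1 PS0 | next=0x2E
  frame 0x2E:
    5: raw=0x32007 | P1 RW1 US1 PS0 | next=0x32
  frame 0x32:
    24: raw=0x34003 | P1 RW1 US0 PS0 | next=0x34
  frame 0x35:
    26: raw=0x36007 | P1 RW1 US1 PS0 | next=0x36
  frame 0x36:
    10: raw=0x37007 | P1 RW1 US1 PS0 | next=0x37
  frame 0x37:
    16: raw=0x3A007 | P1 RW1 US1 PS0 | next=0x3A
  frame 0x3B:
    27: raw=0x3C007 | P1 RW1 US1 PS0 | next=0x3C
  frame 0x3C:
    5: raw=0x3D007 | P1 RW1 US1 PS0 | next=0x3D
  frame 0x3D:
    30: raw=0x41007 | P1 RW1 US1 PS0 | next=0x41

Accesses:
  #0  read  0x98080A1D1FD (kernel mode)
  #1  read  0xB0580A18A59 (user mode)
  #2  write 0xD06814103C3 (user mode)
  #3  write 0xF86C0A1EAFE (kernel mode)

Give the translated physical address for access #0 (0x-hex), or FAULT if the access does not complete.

Trace:
#0 VA=0x98080A1D1FD (r,kernel):
  L0 @0x1D[19] → 0x21007  P=1,RW=1,US=1,PS=0
  L1 @0x21[2] → 0x22007  P=1,RW=1,US=1,PS=0
  L2 @0x22[5] → 0x25007  P=1,RW=1,US=1,PS=0
  L3 @0x25[29] → 0x28007  P=1,RW=1,US=1,PS=0
  ✓ 0x281FD  — 4 lookups
#1 VA=0xB0580A18A59 (r,user):
  L0 @0x1D[22] → 0x2B007  P=1,RW=1,US=1,PS=0
  L1 @0x2B[22] → 0x2E007  P=1,RW=1,US=1,PS=0
  L2 @0x2E[5] → 0x32007  P=1,RW=1,US=1,PS=0
  L3 @0x32[24] → 0x34003  P=1,RW=1,US=0,PS=0
  ⇒ fault: PROTECTION_VIOLATION  — 4 lookups
#2 VA=0xD06814103C3 (w,user):
  L0 @0x1D[26] → 0x35007  P=1,RW=1,US=1,PS=0
  L1 @0x35[26] → 0x36007  P=1,RW=1,US=1,PS=0
  L2 @0x36[10] → 0x37007  P=1,RW=1,US=1,PS=0
  L3 @0x37[16] → 0x3A007  P=1,RW=1,US=1,PS=0
  ✓ 0x3A3C3  — 4 lookups
#3 VA=0xF86C0A1EAFE (w,kernel):
  L0 @0x1D[31] → 0x3B007  P=1,RW=1,US=1,PS=0
  L1 @0x3B[27] → 0x3C007  P=1,RW=1,US=1,PS=0
  L2 @0x3C[5] → 0x3D007  P=1,RW=1,US=1,PS=0
  L3 @0x3D[30] → 0x41007  P=1,RW=1,US=1,PS=0
  ✓ 0x41AFE  — 4 lookups

Access #0 PA: 0x281FD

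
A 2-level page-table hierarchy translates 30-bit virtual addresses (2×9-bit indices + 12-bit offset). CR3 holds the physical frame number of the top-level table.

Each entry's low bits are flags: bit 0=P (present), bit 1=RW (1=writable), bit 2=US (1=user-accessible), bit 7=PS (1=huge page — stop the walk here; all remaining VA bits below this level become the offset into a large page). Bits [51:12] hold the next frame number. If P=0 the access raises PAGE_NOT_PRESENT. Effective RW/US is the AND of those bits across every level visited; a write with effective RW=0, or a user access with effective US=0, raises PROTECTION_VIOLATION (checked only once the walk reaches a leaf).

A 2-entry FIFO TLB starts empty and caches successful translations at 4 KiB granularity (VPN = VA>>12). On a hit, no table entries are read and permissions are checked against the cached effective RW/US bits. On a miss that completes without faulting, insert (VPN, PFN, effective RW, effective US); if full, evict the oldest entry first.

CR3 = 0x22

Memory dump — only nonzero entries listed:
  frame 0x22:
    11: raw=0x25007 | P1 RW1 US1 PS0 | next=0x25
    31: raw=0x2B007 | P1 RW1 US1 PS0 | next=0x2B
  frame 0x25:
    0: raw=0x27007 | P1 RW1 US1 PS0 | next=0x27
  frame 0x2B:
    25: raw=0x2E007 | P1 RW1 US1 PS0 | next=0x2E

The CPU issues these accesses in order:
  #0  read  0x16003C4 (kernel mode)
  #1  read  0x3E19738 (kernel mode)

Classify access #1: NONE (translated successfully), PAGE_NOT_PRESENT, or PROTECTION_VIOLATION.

Per-access translation:
#0 VA=0x16003C4 (r,kernel):
  [0] read 0x22 idx=11: raw=0x25007 flags P=1 W=1 U=1 S=0
  [1] read 0x25 idx=0: raw=0x27007 flags P=1 W=1 U=1 S=0
  ⇒ phys 0x273C4  [2 reads]
#1 VA=0x3E19738 (r,kernel):
  [0] read 0x22 idx=31: raw=0x2B007 flags P=1 W=1 U=1 S=0
  [1] read 0x2B idx=25: raw=0x2E007 flags P=1 W=1 U=1 S=0
  ⇒ phys 0x2E738  [2 reads]

Access #1 fault: NONE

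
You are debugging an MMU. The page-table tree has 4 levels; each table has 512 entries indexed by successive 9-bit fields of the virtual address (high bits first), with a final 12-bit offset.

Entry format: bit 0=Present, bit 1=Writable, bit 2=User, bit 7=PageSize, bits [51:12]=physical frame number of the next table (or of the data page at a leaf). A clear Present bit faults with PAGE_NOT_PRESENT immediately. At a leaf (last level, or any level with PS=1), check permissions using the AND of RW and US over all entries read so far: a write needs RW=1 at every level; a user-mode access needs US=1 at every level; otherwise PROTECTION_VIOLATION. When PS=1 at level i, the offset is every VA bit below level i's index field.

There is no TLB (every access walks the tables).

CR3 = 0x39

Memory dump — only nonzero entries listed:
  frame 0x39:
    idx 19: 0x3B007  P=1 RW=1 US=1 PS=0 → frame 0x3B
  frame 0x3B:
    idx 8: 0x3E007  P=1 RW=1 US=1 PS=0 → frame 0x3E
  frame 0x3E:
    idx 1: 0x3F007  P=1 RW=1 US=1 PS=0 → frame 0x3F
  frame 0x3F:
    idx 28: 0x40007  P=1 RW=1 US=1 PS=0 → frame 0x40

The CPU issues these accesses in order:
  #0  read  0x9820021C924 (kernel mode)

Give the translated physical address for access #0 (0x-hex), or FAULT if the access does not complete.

Walk each access:
#0 VA=0x9820021C924 (r,kernel):
  L0 @0x39[19] → 0x3B007  P=1,RW=1,US=1,PS=0
  L1 @0x3B[8] → 0x3E007  P=1,RW=1,US=1,PS=0
  L2 @0x3E[1] → 0x3F007  P=1,RW=1,US=1,PS=0
  L3 @0x3F[28] → 0x40007  P=1,RW=1,US=1,PS=0
  ✓ 0x40924  — 4 lookups

Access #0 PA: 0x40924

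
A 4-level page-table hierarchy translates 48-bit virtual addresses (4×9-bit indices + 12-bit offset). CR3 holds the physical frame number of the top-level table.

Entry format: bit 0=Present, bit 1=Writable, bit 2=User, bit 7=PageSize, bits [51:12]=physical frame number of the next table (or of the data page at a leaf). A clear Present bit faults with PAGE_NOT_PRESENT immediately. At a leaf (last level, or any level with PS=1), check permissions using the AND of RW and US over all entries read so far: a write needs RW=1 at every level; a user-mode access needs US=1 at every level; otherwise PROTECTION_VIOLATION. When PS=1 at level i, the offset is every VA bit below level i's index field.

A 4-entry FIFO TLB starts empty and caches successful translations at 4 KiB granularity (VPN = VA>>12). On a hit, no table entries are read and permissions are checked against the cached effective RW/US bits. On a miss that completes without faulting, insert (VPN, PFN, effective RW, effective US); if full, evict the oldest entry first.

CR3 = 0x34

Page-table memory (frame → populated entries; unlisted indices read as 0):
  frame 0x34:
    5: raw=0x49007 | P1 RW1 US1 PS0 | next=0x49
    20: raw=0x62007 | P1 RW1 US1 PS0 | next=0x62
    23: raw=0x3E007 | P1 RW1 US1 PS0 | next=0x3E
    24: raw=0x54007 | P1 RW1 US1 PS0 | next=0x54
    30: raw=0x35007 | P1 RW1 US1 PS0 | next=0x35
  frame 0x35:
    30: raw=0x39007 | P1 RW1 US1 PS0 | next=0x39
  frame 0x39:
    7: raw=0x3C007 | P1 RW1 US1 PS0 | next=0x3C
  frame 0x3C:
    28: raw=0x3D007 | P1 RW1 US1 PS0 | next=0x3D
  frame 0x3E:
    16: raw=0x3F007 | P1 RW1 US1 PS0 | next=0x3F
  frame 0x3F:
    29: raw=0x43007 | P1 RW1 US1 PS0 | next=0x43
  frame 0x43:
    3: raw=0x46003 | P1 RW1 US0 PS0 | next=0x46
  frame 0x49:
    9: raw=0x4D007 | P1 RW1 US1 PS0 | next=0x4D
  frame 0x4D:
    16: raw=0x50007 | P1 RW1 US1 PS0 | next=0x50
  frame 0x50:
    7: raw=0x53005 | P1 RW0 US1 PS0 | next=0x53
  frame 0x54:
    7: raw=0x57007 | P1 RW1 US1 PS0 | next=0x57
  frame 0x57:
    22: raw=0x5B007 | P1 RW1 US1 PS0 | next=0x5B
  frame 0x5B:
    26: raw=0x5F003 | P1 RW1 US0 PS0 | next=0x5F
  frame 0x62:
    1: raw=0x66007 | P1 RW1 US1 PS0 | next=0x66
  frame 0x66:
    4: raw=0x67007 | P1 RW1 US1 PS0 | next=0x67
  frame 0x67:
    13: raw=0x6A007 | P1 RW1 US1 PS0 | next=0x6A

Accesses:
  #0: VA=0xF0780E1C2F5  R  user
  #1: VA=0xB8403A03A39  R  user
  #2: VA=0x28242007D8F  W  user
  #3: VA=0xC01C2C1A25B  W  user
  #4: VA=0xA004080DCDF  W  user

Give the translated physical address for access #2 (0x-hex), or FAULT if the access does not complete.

Per-access translation:
#0 VA=0xF0780E1C2F5 (r,user):
  L0: frame=0x34 idx=30 entry=0x35007 [P=1 RW=1 US=1 PS=0]
  L1: frame=0x35 idx=30 entry=0x39007 [P=1 RW=1 US=1 PS=0]
  L2: frame=0x39 idx=7 entry=0x3C007 [P=1 RW=1 US=1 PS=0]
  L3: frame=0x3C idx=28 entry=0x3D007 [P=1 RW=1 US=1 PS=0]
  ✓ 0x3D2F5  — 4 lookups
#1 VA=0xB8403A03A39 (r,user):
  L0: frame=0x34 idx=23 entry=0x3E007 [P=1 RW=1 US=1 PS=0]
  L1: frame=0x3E idx=16 entry=0x3F007 [P=1 RW=1 US=1 PS=0]
  L2: frame=0x3F idx=29 entry=0x43007 [P=1 RW=1 US=1 PS=0]
  L3: frame=0x43 idx=3 entry=0x46003 [P=1 RW=1 US=0 PS=0]
  → PROTECTION_VIOLATION  (4 entries read)
#2 VA=0x28242007D8F (w,user):
  L0: frame=0x34 idx=5 entry=0x49007 [P=1 RW=1 US=1 PS=0]
  L1: frame=0x49 idx=9 entry=0x4D007 [P=1 RW=1 US=1 PS=0]
  L2: frame=0x4D idx=16 entry=0x50007 [P=1 RW=1 US=1 PS=0]
  L3: frame=0x50 idx=7 entry=0x53005 [P=1 RW=0 US=1 PS=0]
  → PROTECTION_VIOLATION  (4 entries read)
#3 VA=0xC01C2C1A25B (w,user):
  L0: frame=0x34 idx=24 entry=0x54007 [P=1 RW=1 US=1 PS=0]
  L1: frame=0x54 idx=7 entry=0x57007 [P=1 RW=1 US=1 PS=0]
  L2: frame=0x57 idx=22 entry=0x5B007 [P=1 RW=1 US=1 PS=0]
  L3: frame=0x5B idx=26 entry=0x5F003 [P=1 RW=1 US=0 PS=0]
  → PROTECTION_VIOLATION  (4 entries read)
#4 VA=0xA004080DCDF (w,user):
  L0: frame=0x34 idx=20 entry=0x62007 [P=1 RW=1 US=1 PS=0]
  L1: frame=0x62 idx=1 entry=0x66007 [P=1 RW=1 US=1 PS=0]
  L2: frame=0x66 idx=4 entry=0x67007 [P=1 RW=1 US=1 PS=0]
  L3: frame=0x67 idx=13 entry=0x6A007 [P=1 RW=1 US=1 PS=0]
  ✓ 0x6ACDF  — 4 lookups

Access #2 PA: FAULT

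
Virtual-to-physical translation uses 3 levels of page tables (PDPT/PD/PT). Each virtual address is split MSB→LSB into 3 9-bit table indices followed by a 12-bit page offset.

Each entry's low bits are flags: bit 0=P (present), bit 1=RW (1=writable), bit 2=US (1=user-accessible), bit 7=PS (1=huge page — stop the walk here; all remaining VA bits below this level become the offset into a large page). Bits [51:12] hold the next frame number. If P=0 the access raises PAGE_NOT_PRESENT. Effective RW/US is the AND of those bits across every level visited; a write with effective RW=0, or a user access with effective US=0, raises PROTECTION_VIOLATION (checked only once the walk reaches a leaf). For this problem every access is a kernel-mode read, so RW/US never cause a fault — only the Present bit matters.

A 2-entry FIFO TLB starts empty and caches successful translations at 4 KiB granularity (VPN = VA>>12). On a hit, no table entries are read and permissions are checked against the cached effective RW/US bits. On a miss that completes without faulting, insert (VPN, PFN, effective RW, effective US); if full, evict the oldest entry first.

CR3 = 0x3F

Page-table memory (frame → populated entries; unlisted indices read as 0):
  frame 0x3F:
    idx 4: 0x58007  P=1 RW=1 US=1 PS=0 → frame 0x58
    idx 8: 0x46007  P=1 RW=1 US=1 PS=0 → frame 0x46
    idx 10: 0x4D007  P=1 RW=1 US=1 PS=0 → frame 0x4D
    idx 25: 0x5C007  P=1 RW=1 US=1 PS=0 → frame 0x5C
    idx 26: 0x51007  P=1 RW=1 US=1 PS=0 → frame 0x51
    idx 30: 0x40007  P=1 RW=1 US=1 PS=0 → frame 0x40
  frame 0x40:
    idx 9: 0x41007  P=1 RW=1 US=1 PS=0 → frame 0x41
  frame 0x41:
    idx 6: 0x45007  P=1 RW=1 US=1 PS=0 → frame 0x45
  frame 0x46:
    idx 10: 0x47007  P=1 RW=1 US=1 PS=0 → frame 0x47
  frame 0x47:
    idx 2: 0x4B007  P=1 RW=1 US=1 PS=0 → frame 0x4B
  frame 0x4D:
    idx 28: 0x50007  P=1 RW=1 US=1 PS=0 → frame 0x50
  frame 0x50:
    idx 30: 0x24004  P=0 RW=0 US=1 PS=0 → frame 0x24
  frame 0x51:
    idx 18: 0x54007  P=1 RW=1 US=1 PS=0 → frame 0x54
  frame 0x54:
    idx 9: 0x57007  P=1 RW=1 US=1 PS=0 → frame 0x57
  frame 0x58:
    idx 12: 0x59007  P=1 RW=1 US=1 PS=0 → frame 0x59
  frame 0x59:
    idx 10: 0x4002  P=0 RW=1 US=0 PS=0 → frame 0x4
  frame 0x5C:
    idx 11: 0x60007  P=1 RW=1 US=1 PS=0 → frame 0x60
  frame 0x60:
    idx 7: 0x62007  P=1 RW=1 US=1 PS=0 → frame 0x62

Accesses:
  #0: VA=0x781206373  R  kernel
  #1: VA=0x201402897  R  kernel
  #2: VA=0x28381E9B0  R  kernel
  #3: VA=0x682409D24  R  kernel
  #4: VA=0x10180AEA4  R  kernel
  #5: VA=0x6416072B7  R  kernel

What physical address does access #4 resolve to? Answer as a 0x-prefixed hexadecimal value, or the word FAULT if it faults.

Trace:
#0 VA=0x781206373 (r,kernel):
  lvl0: tbl 0x3F, slot 30 ⇒ 0x40007 (P1/RW1/US1/PS0)
  lvl1: tbl 0x40, slot 9 ⇒ 0x41007 (P1/RW1/US1/PS0)
  lvl2: tbl 0x41, slot 6 ⇒ 0x45007 (P1/RW1/US1/PS0)
  ✓ 0x45373  — 3 lookups
#1 VA=0x201402897 (r,kernel):
  lvl0: tbl 0x3F, slot 8 ⇒ 0x46007 (P1/RW1/US1/PS0)
  lvl1: tbl 0x46, slot 10 ⇒ 0x47007 (P1/RW1/US1/PS0)
  lvl2: tbl 0x47, slot 2 ⇒ 0x4B007 (P1/RW1/US1/PS0)
  ✓ 0x4B897  — 3 lookups
#2 VA=0x28381E9B0 (r,kernel):
  lvl0: tbl 0x3F, slot 10 ⇒ 0x4D007 (P1/RW1/US1/PS0)
  lvl1: tbl 0x4D, slot 28 ⇒ 0x50007 (P1/RW1/US1/PS0)
  lvl2: tbl 0x50, slot 30 ⇒ 0x24004 (P0/RW0/US1/PS0)
  ⇒ fault: PAGE_NOT_PRESENT  — 3 lookups
#3 VA=0x682409D24 (r,kernel):
  lvl0: tbl 0x3F, slot 26 ⇒ 0x51007 (P1/RW1/US1/PS0)
  lvl1: tbl 0x51, slot 18 ⇒ 0x54007 (P1/RW1/US1/PS0)
  lvl2: tbl 0x54, slot 9 ⇒ 0x57007 (P1/RW1/US1/PS0)
  ✓ 0x57D24  — 3 lookups
#4 VA=0x10180AEA4 (r,kernel):
  lvl0: tbl 0x3F, slot 4 ⇒ 0x58007 (P1/RW1/US1/PS0)
  lvl1: tbl 0x58, slot 12 ⇒ 0x59007 (P1/RW1/US1/PS0)
  lvl2: tbl 0x59, slot 10 ⇒ 0x4002 (P0/RW1/US0/PS0)
  ⇒ fault: PAGE_NOT_PRESENT  — 3 lookups
#5 VA=0x6416072B7 (r,kernel):
  lvl0: tbl 0x3F, slot 25 ⇒ 0x5C007 (P1/RW1/US1/PS0)
  lvl1: tbl 0x5C, slot 11 ⇒ 0x60007 (P1/RW1/US1/PS0)
  lvl2: tbl 0x60, slot 7 ⇒ 0x62007 (P1/RW1/US1/PS0)
  ✓ 0x622B7  — 3 lookups

Access #4 PA: FAULT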